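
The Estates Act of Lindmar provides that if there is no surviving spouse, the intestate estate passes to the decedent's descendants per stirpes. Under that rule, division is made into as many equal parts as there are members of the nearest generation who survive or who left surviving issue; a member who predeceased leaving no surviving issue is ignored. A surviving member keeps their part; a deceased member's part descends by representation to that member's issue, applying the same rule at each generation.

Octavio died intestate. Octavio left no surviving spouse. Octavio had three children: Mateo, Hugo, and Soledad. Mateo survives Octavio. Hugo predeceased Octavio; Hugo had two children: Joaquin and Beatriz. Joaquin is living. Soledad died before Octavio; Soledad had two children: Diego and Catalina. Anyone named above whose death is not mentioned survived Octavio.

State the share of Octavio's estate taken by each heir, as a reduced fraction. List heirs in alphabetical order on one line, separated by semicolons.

There is no surviving spouse, so the entire estate passes to Octavio's descendants per stirpes.
The estate is divided into 3 equal shares of 1/3 among Mateo, Hugo, Soledad.
Mateo is living and takes 1/3.
Hugo predeceased; the 1/3 allotted to Hugo's branch passes to Hugo's issue by representation.
The 1/3 is divided into 2 equal shares of 1/6 among Joaquin, Beatriz.
Joaquin is living and takes 1/6.
Beatriz is living and takes 1/6.
Soledad predeceased; the 1/3 allotted to Soledad's branch passes to Soledad's issue by representation.
The 1/3 is divided into 2 equal shares of 1/6 among Diego, Catalina.
Diego is living and takes 1/6.
Catalina is living and takes 1/6.

Beatriz 1/6; Catalina 1/6; Diego 1/6; Joaquin 1/6; Mateo 1/3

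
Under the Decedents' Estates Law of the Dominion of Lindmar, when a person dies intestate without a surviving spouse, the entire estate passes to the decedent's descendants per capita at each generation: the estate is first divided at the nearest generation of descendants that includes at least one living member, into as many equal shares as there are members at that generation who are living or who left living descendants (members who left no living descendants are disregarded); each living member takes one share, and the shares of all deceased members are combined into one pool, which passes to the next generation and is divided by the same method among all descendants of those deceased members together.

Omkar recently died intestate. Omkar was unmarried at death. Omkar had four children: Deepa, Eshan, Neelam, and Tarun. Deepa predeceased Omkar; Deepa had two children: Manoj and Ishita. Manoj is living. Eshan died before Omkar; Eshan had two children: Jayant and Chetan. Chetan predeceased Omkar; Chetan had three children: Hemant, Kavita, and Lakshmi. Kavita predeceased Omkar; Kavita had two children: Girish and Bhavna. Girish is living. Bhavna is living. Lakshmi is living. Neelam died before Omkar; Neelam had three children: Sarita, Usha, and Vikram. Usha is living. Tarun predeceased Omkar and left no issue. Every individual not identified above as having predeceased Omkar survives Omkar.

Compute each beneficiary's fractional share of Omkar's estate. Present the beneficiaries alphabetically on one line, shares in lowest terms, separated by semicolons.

Bhavna 1/42; Girish 1/42; Hemant 1/21; Ishita 1/7; Jayant 1/7; Lakshmi 1/21; Manoj 1/7; Sarita 1/7; Usha 1/7; Vikram 1/7

There is no surviving spouse, so the entire estate passes to Omkar's descendants per capita at each generation.
No one at generation 1 (Deepa, Eshan, Neelam) is living; moving to the next generation.
At generation 2 (Manoj, Ishita, Jayant, Chetan, Sarita, Usha, Vikram) there are 7 shares of (1)/7 = 1/7 each.
Living: Manoj, Ishita, Jayant, Sarita, Usha, and Vikram — each takes 1/7.
Deceased: Chetan. That 1/7 share is carried to generation 3.
At generation 3 (Hemant, Kavita, Lakshmi) there are 3 shares of (1/7)/3 = 1/21 each.
Living: Hemant and Lakshmi — each takes 1/21.
Deceased: Kavita. That 1/21 share is carried to generation 4.
At generation 4 (Girish, Bhavna) there are 2 shares of (1/21)/2 = 1/42 each.
Living: Girish and Bhavna — each takes 1/42.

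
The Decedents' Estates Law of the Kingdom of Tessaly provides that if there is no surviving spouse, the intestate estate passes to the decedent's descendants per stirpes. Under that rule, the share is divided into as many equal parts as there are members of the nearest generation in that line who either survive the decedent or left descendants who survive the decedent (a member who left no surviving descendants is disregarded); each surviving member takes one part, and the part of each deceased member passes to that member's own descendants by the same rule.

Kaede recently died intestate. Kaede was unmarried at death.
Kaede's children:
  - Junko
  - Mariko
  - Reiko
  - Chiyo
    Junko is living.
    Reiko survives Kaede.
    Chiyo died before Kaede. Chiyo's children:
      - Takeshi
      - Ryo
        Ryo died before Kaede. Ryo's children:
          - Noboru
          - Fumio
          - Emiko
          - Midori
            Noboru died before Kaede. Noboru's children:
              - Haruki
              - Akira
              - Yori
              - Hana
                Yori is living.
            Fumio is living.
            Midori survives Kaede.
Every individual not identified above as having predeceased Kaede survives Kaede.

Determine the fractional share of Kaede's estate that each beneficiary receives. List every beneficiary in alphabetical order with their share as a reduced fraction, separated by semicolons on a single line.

There is no surviving spouse, so the entire estate passes to Kaede's descendants per stirpes.
The estate is divided into 4 equal shares of 1/4 among Junko, Mariko, Reiko, Chiyo.
Junko is living and takes 1/4.
Mariko is living and takes 1/4.
Reiko is living and takes 1/4.
Chiyo predeceased; the 1/4 allotted to Chiyo's branch passes to Chiyo's issue by representation.
The 1/4 is divided into 2 equal shares of 1/8 among Takeshi, Ryo.
Takeshi is living and takes 1/8.
Ryo predeceased; the 1/8 allotted to Ryo's branch passes to Ryo's issue by representation.
The 1/8 is divided into 4 equal shares of 1/32 among Noboru, Fumio, Emiko, Midori.
Noboru predeceased; the 1/32 allotted to Noboru's branch passes to Noboru's issue by representation.
The 1/32 is divided into 4 equal shares of 1/128 among Haruki, Akira, Yori, Hana.
Haruki is living and takes 1/128.
Akira is living and takes 1/128.
Yori is living and takes 1/128.
Hana is living and takes 1/128.
Fumio is living and takes 1/32.
Emiko is living and takes 1/32.
Midori is living and takes 1/32.

Akira 1/128; Emiko 1/32; Fumio 1/32; Hana 1/128; Haruki 1/128; Junko 1/4; Mariko 1/4; Midori 1/32; Reiko 1/4; Takeshi 1/8; Yori 1/128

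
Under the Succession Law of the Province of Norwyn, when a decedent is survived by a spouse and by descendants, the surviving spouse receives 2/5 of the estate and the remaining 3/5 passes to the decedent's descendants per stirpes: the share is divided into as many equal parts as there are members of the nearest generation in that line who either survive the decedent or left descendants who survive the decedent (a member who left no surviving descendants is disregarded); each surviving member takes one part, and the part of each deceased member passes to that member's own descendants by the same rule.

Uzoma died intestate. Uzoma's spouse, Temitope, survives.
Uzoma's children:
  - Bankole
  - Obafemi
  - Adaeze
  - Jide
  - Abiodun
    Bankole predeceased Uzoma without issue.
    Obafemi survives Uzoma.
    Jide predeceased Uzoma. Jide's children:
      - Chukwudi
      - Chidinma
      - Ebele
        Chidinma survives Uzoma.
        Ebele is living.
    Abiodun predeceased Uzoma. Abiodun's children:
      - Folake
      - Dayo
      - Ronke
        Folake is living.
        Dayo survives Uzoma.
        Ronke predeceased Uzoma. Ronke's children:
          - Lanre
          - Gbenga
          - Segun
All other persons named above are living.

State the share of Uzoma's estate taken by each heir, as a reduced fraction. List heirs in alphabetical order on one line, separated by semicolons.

Temitope, as surviving spouse, takes 2/5.
The remaining 3/5 passes to Uzoma's descendants per stirpes.
Bankole left no surviving issue, so that branch lapses and is disregarded.
The 3/5 is divided into 4 equal shares of 3/20 among Obafemi, Adaeze, Jide, Abiodun.
Obafemi is living and takes 3/20.
Adaeze is living and takes 3/20.
Jide predeceased; the 3/20 allotted to Jide's branch passes to Jide's issue by representation.
The 3/20 is divided into 3 equal shares of 1/20 among Chukwudi, Chidinma, Ebele.
Chukwudi is living and takes 1/20.
Chidinma is living and takes 1/20.
Ebele is living and takes 1/20.
Abiodun predeceased; the 3/20 allotted to Abiodun's branch passes to Abiodun's issue by representation.
The 3/20 is divided into 3 equal shares of 1/20 among Folake, Dayo, Ronke.
Folake is living and takes 1/20.
Dayo is living and takes 1/20.
Ronke predeceased; the 1/20 allotted to Ronke's branch passes to Ronke's issue by representation.
The 1/20 is divided into 3 equal shares of 1/60 among Lanre, Gbenga, Segun.
Lanre is living and takes 1/60.
Gbenga is living and takes 1/60.
Segun is living and takes 1/60.

Adaeze 3/20; Chidinma 1/20; Chukwudi 1/20; Dayo 1/20; Ebele 1/20; Folake 1/20; Gbenga 1/60; Lanre 1/60; Obafemi 3/20; Segun 1/60; Temitope 2/5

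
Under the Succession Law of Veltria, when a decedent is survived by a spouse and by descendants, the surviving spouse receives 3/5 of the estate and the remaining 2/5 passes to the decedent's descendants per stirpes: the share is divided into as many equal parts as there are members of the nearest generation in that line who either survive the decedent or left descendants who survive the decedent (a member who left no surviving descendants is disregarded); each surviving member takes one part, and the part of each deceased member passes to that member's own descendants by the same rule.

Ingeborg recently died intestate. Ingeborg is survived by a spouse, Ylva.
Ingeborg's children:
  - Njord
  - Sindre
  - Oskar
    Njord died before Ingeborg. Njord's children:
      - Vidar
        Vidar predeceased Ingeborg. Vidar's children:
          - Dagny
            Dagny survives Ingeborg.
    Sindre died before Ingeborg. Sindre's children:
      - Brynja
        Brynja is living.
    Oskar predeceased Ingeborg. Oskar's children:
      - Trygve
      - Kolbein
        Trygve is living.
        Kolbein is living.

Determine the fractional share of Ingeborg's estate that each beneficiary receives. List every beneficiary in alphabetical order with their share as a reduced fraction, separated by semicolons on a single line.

Ylva, as surviving spouse, takes 3/5.
The remaining 2/5 passes to Ingeborg's descendants per stirpes.
The 2/5 is divided into 3 equal shares of 2/15 among Njord, Sindre, Oskar.
Njord predeceased; the 2/15 allotted to Njord's branch passes to Njord's issue by representation.
Vidar's line is the sole branch at this level, so the full 2/15 passes to Vidar's issue by representation.
Dagny is the sole taker at this level and receives the full 2/15.
Sindre predeceased; the 2/15 allotted to Sindre's branch passes to Sindre's issue by representation.
Brynja is the sole taker at this level and receives the full 2/15.
Oskar predeceased; the 2/15 allotted to Oskar's branch passes to Oskar's issue by representation.
The 2/15 is divided into 2 equal shares of 1/15 among Trygve, Kolbein.
Trygve is living and takes 1/15.
Kolbein is living and takes 1/15.

Brynja 2/15; Dagny 2/15; Kolbein 1/15; Trygve 1/15; Ylva 3/5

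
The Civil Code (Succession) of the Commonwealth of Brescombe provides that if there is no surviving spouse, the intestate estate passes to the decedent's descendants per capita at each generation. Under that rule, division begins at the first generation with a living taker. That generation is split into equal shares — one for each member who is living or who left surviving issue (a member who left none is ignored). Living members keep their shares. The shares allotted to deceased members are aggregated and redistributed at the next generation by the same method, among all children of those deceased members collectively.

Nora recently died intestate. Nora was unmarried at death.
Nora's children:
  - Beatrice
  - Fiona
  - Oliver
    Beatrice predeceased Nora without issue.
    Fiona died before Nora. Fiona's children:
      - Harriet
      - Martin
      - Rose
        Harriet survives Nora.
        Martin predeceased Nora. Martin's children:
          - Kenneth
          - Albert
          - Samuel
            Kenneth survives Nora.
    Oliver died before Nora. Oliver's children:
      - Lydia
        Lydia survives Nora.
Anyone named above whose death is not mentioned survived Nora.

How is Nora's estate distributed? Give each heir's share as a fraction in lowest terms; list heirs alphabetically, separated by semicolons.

There is no surviving spouse, so the entire estate passes to Nora's descendants per capita at each generation.
No one at generation 1 (Fiona, Oliver) is living; moving to the next generation.
At generation 2 (Harriet, Martin, Rose, Lydia) there are 4 shares of (1)/4 = 1/4 each.
Living: Harriet, Rose, and Lydia — each takes 1/4.
Deceased: Martin. That 1/4 share is carried to generation 3.
At generation 3 (Kenneth, Albert, Samuel) there are 3 shares of (1/4)/3 = 1/12 each.
Living: Kenneth, Albert, and Samuel — each takes 1/12.

Albert 1/12; Harriet 1/4; Kenneth 1/12; Lydia 1/4; Rose 1/4; Samuel 1/12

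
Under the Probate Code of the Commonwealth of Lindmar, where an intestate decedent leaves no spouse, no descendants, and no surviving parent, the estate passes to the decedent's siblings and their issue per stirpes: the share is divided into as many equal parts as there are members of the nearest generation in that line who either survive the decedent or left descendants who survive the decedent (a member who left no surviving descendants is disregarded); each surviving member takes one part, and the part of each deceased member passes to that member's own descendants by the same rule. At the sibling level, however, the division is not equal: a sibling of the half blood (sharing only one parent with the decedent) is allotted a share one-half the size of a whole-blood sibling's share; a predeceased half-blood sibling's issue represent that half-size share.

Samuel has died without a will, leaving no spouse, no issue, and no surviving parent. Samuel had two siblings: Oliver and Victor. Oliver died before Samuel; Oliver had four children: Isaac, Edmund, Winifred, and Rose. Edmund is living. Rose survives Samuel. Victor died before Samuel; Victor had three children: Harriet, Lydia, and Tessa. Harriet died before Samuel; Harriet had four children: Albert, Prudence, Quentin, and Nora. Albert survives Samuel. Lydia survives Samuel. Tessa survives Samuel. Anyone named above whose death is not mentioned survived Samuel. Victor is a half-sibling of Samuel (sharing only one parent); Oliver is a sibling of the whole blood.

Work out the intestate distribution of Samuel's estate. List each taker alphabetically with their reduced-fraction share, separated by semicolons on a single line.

No spouse, descendants, or parent survives, so the estate passes to Samuel's siblings per stirpes.
Half-blood siblings count for one-half the weight of whole-blood siblings at the initial division.
Dividing 1 in proportion to weights (total weight 3/2): Oliver (weight 1) → 2/3; Victor (weight 1/2) → 1/3.
Oliver predeceased; the 2/3 allotted to Oliver's branch passes to Oliver's issue by representation.
The 2/3 is divided into 4 equal shares of 1/6 among Isaac, Edmund, Winifred, Rose.
Isaac is living and takes 1/6.
Edmund is living and takes 1/6.
Winifred is living and takes 1/6.
Rose is living and takes 1/6.
Victor predeceased; the 1/3 allotted to Victor's branch passes to Victor's issue by representation.
The 1/3 is divided into 3 equal shares of 1/9 among Harriet, Lydia, Tessa.
Harriet predeceased; the 1/9 allotted to Harriet's branch passes to Harriet's issue by representation.
The 1/9 is divided into 4 equal shares of 1/36 among Albert, Prudence, Quentin, Nora.
Albert is living and takes 1/36.
Prudence is living and takes 1/36.
Quentin is living and takes 1/36.
Nora is living and takes 1/36.
Lydia is living and takes 1/9.
Tessa is living and takes 1/9.

Albert 1/36; Edmund 1/6; Isaac 1/6; Lydia 1/9; Nora 1/36; Prudence 1/36; Quentin 1/36; Rose 1/6; Tessa 1/9; Winifred 1/6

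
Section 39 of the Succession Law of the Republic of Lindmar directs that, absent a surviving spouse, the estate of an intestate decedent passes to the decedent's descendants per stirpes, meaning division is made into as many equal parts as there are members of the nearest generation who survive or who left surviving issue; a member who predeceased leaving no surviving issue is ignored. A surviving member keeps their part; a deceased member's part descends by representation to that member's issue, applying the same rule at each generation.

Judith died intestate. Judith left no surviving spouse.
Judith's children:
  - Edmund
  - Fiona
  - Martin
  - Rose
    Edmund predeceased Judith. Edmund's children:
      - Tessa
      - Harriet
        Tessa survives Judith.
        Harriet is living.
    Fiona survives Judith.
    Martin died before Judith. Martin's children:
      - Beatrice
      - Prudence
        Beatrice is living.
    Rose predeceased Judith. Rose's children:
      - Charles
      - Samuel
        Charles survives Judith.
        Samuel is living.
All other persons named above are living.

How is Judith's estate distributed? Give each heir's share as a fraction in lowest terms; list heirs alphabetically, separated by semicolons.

There is no surviving spouse, so the entire estate passes to Judith's descendants per stirpes.
The estate is divided into 4 equal shares of 1/4 among Edmund, Fiona, Martin, Rose.
Edmund predeceased; the 1/4 allotted to Edmund's branch passes to Edmund's issue by representation.
The 1/4 is divided into 2 equal shares of 1/8 among Tessa, Harriet.
Tessa is living and takes 1/8.
Harriet is living and takes 1/8.
Fiona is living and takes 1/4.
Martin predeceased; the 1/4 allotted to Martin's branch passes to Martin's issue by representation.
The 1/4 is divided into 2 equal shares of 1/8 among Beatrice, Prudence.
Beatrice is living and takes 1/8.
Prudence is living and takes 1/8.
Rose predeceased; the 1/4 allotted to Rose's branch passes to Rose's issue by representation.
The 1/4 is divided into 2 equal shares of 1/8 among Charles, Samuel.
Charles is living and takes 1/8.
Samuel is living and takes 1/8.

Beatrice 1/8; Charles 1/8; Fiona 1/4; Harriet 1/8; Prudence 1/8; Samuel 1/8; Tessa 1/8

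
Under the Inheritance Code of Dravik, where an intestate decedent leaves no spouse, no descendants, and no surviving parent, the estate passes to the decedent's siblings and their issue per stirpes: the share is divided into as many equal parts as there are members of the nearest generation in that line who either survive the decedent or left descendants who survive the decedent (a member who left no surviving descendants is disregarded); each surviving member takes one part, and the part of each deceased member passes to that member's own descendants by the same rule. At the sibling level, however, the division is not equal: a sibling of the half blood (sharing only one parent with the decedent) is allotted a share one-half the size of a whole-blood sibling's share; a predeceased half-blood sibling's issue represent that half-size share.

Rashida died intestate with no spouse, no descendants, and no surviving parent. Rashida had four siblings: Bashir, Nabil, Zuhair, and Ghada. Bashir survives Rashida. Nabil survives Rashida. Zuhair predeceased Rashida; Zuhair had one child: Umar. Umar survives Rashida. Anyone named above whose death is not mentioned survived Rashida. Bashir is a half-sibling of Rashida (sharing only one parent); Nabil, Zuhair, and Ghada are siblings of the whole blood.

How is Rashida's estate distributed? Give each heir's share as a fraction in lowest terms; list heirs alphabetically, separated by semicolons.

No spouse, descendants, or parent survives, so the estate passes to Rashida's siblings per stirpes.
Half-blood siblings count for one-half the weight of whole-blood siblings at the initial division.
Dividing 1 in proportion to weights (total weight 7/2): Bashir (weight 1/2) → 1/7; Nabil (weight 1) → 2/7; Zuhair (weight 1) → 2/7; Ghada (weight 1) → 2/7.
Bashir is living and takes 1/7.
Nabil is living and takes 2/7.
Zuhair predeceased; the 2/7 allotted to Zuhair's branch passes to Zuhair's issue by representation.
Umar is the sole taker at this level and receives the full 2/7.
Ghada is living and takes 2/7.

Bashir 1/7; Ghada 2/7; Nabil 2/7; Umar 2/7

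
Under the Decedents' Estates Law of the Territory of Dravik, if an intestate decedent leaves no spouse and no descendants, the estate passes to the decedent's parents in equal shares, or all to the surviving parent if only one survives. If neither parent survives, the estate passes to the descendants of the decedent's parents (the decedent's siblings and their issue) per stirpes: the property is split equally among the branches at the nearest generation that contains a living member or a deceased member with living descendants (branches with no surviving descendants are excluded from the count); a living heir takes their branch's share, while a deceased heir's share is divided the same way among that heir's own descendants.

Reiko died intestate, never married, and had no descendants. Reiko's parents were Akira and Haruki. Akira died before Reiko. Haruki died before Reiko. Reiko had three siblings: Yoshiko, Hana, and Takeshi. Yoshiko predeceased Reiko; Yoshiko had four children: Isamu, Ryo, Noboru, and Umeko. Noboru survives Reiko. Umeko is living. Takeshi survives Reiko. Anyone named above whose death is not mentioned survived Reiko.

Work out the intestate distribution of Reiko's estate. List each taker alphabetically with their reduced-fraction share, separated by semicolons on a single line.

Neither parent survives and there are no descendants, so the estate passes to Reiko's siblings and their issue per stirpes.
The estate is divided into 3 equal shares of 1/3 among Yoshiko, Hana, Takeshi.
Yoshiko predeceased; the 1/3 allotted to Yoshiko's branch passes to Yoshiko's issue by representation.
The 1/3 is divided into 4 equal shares of 1/12 among Isamu, Ryo, Noboru, Umeko.
Isamu is living and takes 1/12.
Ryo is living and takes 1/12.
Noboru is living and takes 1/12.
Umeko is living and takes 1/12.
Hana is living and takes 1/3.
Takeshi is living and takes 1/3.

Hana 1/3; Isamu 1/12; Noboru 1/12; Ryo 1/12; Takeshi 1/3; Umeko 1/12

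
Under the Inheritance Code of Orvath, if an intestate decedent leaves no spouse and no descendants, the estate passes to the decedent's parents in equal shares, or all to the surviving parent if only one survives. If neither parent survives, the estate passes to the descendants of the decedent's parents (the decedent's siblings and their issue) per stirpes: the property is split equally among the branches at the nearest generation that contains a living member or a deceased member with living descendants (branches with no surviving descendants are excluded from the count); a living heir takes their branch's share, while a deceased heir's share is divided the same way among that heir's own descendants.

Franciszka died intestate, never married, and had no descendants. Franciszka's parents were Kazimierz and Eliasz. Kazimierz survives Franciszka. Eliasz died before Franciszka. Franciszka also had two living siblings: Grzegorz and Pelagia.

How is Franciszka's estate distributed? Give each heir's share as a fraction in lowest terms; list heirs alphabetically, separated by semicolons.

Kazimierz 1

Only one parent, Kazimierz, survives, so Kazimierz takes the entire estate. The siblings take nothing because a surviving parent has priority.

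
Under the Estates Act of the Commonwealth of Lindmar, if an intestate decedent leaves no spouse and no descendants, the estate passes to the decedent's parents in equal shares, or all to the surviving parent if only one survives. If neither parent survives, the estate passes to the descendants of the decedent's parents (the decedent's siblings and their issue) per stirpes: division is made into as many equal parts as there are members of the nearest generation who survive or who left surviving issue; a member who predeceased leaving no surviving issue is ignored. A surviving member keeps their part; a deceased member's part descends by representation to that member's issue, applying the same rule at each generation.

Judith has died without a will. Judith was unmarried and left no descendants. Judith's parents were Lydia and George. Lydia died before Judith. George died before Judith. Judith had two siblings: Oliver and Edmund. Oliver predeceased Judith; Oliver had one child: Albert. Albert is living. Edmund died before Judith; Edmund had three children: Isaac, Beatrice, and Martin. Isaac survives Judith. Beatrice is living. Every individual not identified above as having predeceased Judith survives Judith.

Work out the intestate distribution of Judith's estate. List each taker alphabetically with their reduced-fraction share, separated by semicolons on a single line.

Albert 1/2; Beatrice 1/6; Isaac 1/6; Martin 1/6

Neither parent survives and there are no descendants, so the estate passes to Judith's siblings and their issue per stirpes.
The estate is divided into 2 equal shares of 1/2 among Oliver, Edmund.
Oliver predeceased; the 1/2 allotted to Oliver's branch passes to Oliver's issue by representation.
Albert is the sole taker at this level and receives the full 1/2.
Edmund predeceased; the 1/2 allotted to Edmund's branch passes to Edmund's issue by representation.
The 1/2 is divided into 3 equal shares of 1/6 among Isaac, Beatrice, Martin.
Isaac is living and takes 1/6.
Beatrice is living and takes 1/6.
Martin is living and takes 1/6.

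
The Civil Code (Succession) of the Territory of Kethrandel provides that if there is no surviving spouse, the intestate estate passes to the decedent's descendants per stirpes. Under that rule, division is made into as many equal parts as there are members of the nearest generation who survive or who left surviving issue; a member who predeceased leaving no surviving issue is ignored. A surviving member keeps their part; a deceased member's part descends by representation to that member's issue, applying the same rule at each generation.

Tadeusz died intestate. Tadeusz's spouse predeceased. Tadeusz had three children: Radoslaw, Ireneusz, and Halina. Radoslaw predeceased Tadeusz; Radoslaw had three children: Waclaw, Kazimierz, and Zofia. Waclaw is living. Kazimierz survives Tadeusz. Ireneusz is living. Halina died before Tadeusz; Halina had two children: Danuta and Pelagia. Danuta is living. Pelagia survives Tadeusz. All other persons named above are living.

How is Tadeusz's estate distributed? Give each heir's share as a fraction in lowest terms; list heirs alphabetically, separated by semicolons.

There is no surviving spouse, so the entire estate passes to Tadeusz's descendants per stirpes.
The estate is divided into 3 equal shares of 1/3 among Radoslaw, Ireneusz, Halina.
Radoslaw predeceased; the 1/3 allotted to Radoslaw's branch passes to Radoslaw's issue by representation.
The 1/3 is divided into 3 equal shares of 1/9 among Waclaw, Kazimierz, Zofia.
Waclaw is living and takes 1/9.
Kazimierz is living and takes 1/9.
Zofia is living and takes 1/9.
Ireneusz is living and takes 1/3.
Halina predeceased; the 1/3 allotted to Halina's branch passes to Halina's issue by representation.
The 1/3 is divided into 2 equal shares of 1/6 among Danuta, Pelagia.
Danuta is living and takes 1/6.
Pelagia is living and takes 1/6.

Danuta 1/6; Ireneusz 1/3; Kazimierz 1/9; Pelagia 1/6; Waclaw 1/9; Zofia 1/9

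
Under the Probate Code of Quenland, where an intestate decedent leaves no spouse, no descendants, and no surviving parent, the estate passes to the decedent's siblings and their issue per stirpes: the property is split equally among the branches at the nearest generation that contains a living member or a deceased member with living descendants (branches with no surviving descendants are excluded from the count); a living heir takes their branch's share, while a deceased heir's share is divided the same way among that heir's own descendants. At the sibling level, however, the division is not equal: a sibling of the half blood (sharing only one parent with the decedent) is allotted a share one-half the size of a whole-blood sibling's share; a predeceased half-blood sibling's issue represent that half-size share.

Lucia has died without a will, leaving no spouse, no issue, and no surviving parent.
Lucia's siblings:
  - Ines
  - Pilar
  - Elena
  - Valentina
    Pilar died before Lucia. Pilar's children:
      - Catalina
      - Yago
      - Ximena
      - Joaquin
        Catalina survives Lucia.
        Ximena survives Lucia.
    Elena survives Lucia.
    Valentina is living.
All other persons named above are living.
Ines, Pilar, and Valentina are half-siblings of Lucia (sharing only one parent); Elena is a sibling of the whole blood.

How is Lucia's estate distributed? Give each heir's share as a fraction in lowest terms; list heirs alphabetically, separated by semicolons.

No spouse, descendants, or parent survives, so the estate passes to Lucia's siblings per stirpes.
Half-blood siblings count for one-half the weight of whole-blood siblings at the initial division.
Dividing 1 in proportion to weights (total weight 5/2): Ines (weight 1/2) → 1/5; Pilar (weight 1/2) → 1/5; Elena (weight 1) → 2/5; Valentina (weight 1/2) → 1/5.
Ines is living and takes 1/5.
Pilar predeceased; the 1/5 allotted to Pilar's branch passes to Pilar's issue by representation.
The 1/5 is divided into 4 equal shares of 1/20 among Catalina, Yago, Ximena, Joaquin.
Catalina is living and takes 1/20.
Yago is living and takes 1/20.
Ximena is living and takes 1/20.
Joaquin is living and takes 1/20.
Elena is living and takes 2/5.
Valentina is living and takes 1/5.

Catalina 1/20; Elena 2/5; Ines 1/5; Joaquin 1/20; Valentina 1/5; Ximena 1/20; Yago 1/20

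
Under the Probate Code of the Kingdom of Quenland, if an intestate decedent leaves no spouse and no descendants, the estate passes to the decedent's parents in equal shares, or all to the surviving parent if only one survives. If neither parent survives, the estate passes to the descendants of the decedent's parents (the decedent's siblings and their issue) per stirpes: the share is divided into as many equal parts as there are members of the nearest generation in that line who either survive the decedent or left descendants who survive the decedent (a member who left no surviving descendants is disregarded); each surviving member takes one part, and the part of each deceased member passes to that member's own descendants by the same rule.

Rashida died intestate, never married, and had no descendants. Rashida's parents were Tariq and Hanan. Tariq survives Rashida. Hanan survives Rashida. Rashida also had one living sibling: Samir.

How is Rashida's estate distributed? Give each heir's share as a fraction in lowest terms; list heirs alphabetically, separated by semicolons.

Both parents survive, so Tariq and Hanan each take 1/2. The siblings take nothing because a surviving parent has priority.

Hanan 1/2; Tariq 1/2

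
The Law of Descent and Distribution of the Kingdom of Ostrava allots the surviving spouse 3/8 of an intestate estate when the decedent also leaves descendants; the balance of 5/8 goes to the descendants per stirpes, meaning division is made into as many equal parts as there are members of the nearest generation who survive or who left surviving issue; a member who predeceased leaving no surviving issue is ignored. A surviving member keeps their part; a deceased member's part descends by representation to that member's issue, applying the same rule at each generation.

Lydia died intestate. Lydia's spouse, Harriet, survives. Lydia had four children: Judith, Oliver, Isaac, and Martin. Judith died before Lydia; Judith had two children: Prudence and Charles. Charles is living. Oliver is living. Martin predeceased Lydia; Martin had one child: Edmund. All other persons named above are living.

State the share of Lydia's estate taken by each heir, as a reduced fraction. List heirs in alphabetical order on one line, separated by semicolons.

Charles 5/64; Edmund 5/32; Harriet 3/8; Isaac 5/32; Oliver 5/32; Prudence 5/64

Harriet, as surviving spouse, takes 3/8.
The remaining 5/8 passes to Lydia's descendants per stirpes.
The 5/8 is divided into 4 equal shares of 5/32 among Judith, Oliver, Isaac, Martin.
Judith predeceased; the 5/32 allotted to Judith's branch passes to Judith's issue by representation.
The 5/32 is divided into 2 equal shares of 5/64 among Prudence, Charles.
Prudence is living and takes 5/64.
Charles is living and takes 5/64.
Oliver is living and takes 5/32.
Isaac is living and takes 5/32.
Martin predeceased; the 5/32 allotted to Martin's branch passes to Martin's issue by representation.
Edmund is the sole taker at this level and receives the full 5/32.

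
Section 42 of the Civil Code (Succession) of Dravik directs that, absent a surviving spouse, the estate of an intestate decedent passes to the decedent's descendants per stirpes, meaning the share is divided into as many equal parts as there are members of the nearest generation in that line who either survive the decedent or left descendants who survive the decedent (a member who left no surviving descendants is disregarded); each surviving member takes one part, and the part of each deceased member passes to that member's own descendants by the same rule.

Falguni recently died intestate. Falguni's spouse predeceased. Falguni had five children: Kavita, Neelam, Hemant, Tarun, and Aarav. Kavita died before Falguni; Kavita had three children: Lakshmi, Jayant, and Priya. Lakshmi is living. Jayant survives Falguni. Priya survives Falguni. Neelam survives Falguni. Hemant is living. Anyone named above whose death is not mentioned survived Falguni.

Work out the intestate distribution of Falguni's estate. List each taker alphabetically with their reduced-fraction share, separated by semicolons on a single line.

There is no surviving spouse, so the entire estate passes to Falguni's descendants per stirpes.
The estate is divided into 5 equal shares of 1/5 among Kavita, Neelam, Hemant, Tarun, Aarav.
Kavita predeceased; the 1/5 allotted to Kavita's branch passes to Kavita's issue by representation.
The 1/5 is divided into 3 equal shares of 1/15 among Lakshmi, Jayant, Priya.
Lakshmi is living and takes 1/15.
Jayant is living and takes 1/15.
Priya is living and takes 1/15.
Neelam is living and takes 1/5.
Hemant is living and takes 1/5.
Tarun is living and takes 1/5.
Aarav is living and takes 1/5.

Aarav 1/5; Hemant 1/5; Jayant 1/15; Lakshmi 1/15; Neelam 1/5; Priya 1/15; Tarun 1/5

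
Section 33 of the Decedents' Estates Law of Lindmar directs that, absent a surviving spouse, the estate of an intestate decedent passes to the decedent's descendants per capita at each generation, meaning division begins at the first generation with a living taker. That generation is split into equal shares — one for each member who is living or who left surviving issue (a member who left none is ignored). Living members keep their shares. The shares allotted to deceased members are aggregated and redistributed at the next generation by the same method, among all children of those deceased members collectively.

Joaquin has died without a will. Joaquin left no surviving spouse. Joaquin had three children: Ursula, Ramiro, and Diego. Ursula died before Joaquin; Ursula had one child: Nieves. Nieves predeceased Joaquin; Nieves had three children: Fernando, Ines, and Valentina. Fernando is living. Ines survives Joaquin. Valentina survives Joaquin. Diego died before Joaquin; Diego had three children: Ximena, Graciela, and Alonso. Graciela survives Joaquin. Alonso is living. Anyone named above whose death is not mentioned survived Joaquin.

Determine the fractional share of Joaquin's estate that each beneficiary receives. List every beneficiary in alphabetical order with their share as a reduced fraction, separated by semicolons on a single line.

Alonso 1/6; Fernando 1/18; Graciela 1/6; Ines 1/18; Ramiro 1/3; Valentina 1/18; Ximena 1/6

There is no surviving spouse, so the entire estate passes to Joaquin's descendants per capita at each generation.
At generation 1 (Ursula, Ramiro, Diego) there are 3 shares of (1)/3 = 1/3 each.
Living: Ramiro — each takes 1/3.
Deceased: Ursula and Diego. Their combined 2/3 is pooled and carried to generation 2.
At generation 2 (Nieves, Ximena, Graciela, Alonso) there are 4 shares of (2/3)/4 = 1/6 each.
Living: Ximena, Graciela, and Alonso — each takes 1/6.
Deceased: Nieves. That 1/6 share is carried to generation 3.
At generation 3 (Fernando, Ines, Valentina) there are 3 shares of (1/6)/3 = 1/18 each.
Living: Fernando, Ines, and Valentina — each takes 1/18.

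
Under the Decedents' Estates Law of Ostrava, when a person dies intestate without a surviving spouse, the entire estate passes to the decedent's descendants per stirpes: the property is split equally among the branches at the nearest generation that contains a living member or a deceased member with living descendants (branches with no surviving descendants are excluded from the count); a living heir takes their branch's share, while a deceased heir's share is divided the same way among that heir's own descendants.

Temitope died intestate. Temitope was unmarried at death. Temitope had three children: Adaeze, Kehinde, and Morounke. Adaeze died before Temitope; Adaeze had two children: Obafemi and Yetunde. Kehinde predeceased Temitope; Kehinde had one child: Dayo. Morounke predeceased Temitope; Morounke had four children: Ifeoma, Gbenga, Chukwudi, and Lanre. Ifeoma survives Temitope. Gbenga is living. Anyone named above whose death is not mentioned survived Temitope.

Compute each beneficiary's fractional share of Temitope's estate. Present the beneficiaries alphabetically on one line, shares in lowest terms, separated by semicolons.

Chukwudi 1/12; Dayo 1/3; Gbenga 1/12; Ifeoma 1/12; Lanre 1/12; Obafemi 1/6; Yetunde 1/6

There is no surviving spouse, so the entire estate passes to Temitope's descendants per stirpes.
The estate is divided into 3 equal shares of 1/3 among Adaeze, Kehinde, Morounke.
Adaeze predeceased; the 1/3 allotted to Adaeze's branch passes to Adaeze's issue by representation.
The 1/3 is divided into 2 equal shares of 1/6 among Obafemi, Yetunde.
Obafemi is living and takes 1/6.
Yetunde is living and takes 1/6.
Kehinde predeceased; the 1/3 allotted to Kehinde's branch passes to Kehinde's issue by representation.
Dayo is the sole taker at this level and receives the full 1/3.
Morounke predeceased; the 1/3 allotted to Morounke's branch passes to Morounke's issue by representation.
The 1/3 is divided into 4 equal shares of 1/12 among Ifeoma, Gbenga, Chukwudi, Lanre.
Ifeoma is living and takes 1/12.
Gbenga is living and takes 1/12.
Chukwudi is living and takes 1/12.
Lanre is living and takes 1/12.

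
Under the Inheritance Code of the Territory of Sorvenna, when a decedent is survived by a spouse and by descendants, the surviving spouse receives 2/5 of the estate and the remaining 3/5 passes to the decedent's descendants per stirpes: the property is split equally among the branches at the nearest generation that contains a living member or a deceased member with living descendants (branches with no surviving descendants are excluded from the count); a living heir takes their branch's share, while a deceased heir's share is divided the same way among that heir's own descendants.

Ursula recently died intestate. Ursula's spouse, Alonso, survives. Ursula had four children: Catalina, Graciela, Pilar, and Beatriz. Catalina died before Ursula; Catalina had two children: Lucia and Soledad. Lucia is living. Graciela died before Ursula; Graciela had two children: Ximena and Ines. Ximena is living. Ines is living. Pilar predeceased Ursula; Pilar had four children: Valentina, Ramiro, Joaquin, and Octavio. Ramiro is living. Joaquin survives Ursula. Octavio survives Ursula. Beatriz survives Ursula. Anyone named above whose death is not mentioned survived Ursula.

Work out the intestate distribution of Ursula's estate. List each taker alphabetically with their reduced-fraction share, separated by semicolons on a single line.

Alonso, as surviving spouse, takes 2/5.
The remaining 3/5 passes to Ursula's descendants per stirpes.
The 3/5 is divided into 4 equal shares of 3/20 among Catalina, Graciela, Pilar, Beatriz.
Catalina predeceased; the 3/20 allotted to Catalina's branch passes to Catalina's issue by representation.
The 3/20 is divided into 2 equal shares of 3/40 among Lucia, Soledad.
Lucia is living and takes 3/40.
Soledad is living and takes 3/40.
Graciela predeceased; the 3/20 allotted to Graciela's branch passes to Graciela's issue by representation.
The 3/20 is divided into 2 equal shares of 3/40 among Ximena, Ines.
Ximena is living and takes 3/40.
Ines is living and takes 3/40.
Pilar predeceased; the 3/20 allotted to Pilar's branch passes to Pilar's issue by representation.
The 3/20 is divided into 4 equal shares of 3/80 among Valentina, Ramiro, Joaquin, Octavio.
Valentina is living and takes 3/80.
Ramiro is living and takes 3/80.
Joaquin is living and takes 3/80.
Octavio is living and takes 3/80.
Beatriz is living and takes 3/20.

Alonso 2/5; Beatriz 3/20; Ines 3/40; Joaquin 3/80; Lucia 3/40; Octavio 3/80; Ramiro 3/80; Soledad 3/40; Valentina 3/80; Ximena 3/40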